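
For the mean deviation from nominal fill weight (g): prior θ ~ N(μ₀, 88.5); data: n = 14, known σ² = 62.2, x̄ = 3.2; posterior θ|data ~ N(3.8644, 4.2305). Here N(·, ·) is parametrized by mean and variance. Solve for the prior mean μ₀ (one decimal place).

μ₀ = 17.1

With known observation variance, the Normal–Normal posterior has precision τ_n = τ₀ + n/σ² and mean μ_n = (τ₀μ₀ + (n/σ²)x̄)/τ_n.
Here τ₀ = 1/88.5 = 0.011299 and τ_data = 14/62.2 = 0.225080, so τ_n = 0.236379.
Rearranging for μ₀: μ₀ = (μ_n·τ_n − τ_data·x̄)/τ₀ = (3.8644·0.236379 − 0.225080·3.2) / 0.011299 = 0.193207/0.011299 ≈ 17.1.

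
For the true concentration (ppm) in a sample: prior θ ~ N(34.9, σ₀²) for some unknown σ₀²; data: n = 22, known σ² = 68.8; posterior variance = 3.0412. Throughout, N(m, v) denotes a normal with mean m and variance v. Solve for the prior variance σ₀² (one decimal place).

σ₀² = 110.5

For the Normal–Normal model with known σ², precisions add: τ_n = τ₀ + n/σ².
So 1/σ₀² = 1/3.0412 − 22/68.8 = 0.328818 − 0.319767 = 0.009051.
Hence σ₀² = 1/0.009051 ≈ 110.5.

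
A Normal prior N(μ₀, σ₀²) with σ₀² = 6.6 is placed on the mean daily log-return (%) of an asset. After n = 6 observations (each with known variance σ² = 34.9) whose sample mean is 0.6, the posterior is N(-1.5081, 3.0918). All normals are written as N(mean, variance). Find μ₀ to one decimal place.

μ₀ = -3.9

With known observation variance, the Normal–Normal posterior has precision τ_n = τ₀ + n/σ² and mean μ_n = (τ₀μ₀ + (n/σ²)x̄)/τ_n.
Here τ₀ = 1/6.6 = 0.151515 and τ_data = 6/34.9 = 0.171920, so τ_n = 0.323435.
Rearranging for μ₀: μ₀ = (μ_n·τ_n − τ_data·x̄)/τ₀ = (-1.5081·0.323435 − 0.171920·0.6) / 0.151515 = -0.590924/0.151515 ≈ -3.9.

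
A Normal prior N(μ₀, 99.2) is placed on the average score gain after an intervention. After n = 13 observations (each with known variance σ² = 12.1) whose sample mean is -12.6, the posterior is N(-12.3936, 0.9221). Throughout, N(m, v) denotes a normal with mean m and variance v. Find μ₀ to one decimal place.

The posterior mean is a precision-weighted average: μ_n = (τ₀μ₀ + τ_data·x̄)/(τ₀+τ_data), with τ₀=1/σ₀² and τ_data=n/σ².
Here τ₀ = 1/99.2 = 0.010081 and τ_data = 13/12.1 = 1.074380, so τ_n = 1.084461.
Rearranging for μ₀: μ₀ = (μ_n·τ_n − τ_data·x̄)/τ₀ = (-12.3936·1.084461 − 1.074380·-12.6) / 0.010081 = 0.096812/0.010081 ≈ 9.6.

μ₀ = 9.6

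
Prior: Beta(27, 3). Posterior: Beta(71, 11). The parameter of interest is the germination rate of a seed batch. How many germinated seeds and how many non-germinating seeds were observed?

Beta is conjugate to the binomial likelihood: posterior = Beta(α+s, β+f).
Match parameters: s=71−27=44, f=11−3=8.

44 germinated seeds and 8 non-germinating seeds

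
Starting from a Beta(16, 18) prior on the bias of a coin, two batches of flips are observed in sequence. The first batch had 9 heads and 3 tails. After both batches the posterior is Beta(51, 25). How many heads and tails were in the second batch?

Because Beta–binomial updating is additive in the counts, the combined data contributed (α_post−α_prior, β_post−β_prior) successes and failures.
Total across both batches: 51−16=35 heads, 25−18=7 tails.
Subtract the first batch: 35−9=26 heads and 7−3=4 tails.

26 heads and 4 tails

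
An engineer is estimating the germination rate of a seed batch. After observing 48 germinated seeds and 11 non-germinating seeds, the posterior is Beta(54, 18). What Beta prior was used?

Beta(6, 7)

A Beta(a, b) prior with s successes and f failures in binomial data gives a Beta(a+s, b+f) posterior.
Subtract the data counts: 54−48=6, 18−11=7.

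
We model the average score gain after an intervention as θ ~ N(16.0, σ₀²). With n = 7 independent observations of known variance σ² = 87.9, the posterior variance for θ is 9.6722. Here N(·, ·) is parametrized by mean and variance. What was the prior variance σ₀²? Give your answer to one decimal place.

Posterior precision equals prior precision plus data precision: 1/σ_n² = 1/σ₀² + n/σ².
So 1/σ₀² = 1/9.6722 − 7/87.9 = 0.103389 − 0.079636 = 0.023753.
Hence σ₀² = 1/0.023753 ≈ 42.1.

σ₀² = 42.1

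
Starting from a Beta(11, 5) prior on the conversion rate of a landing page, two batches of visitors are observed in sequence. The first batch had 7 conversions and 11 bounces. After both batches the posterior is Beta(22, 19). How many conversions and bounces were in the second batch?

4 conversions and 3 bounces

Because Beta–binomial updating is additive in the counts, the combined data contributed (α_post−α_prior, β_post−β_prior) successes and failures.
Total across both batches: 22−11=11 conversions, 19−5=14 bounces.
Subtract the first batch: 11−7=4 conversions and 14−11=3 bounces.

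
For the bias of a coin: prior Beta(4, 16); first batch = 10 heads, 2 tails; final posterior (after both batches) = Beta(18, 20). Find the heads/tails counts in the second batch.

Because Beta–binomial updating is additive in the counts, the combined data contributed (α_post−α_prior, β_post−β_prior) successes and failures.
Total across both batches: 18−4=14 heads, 20−16=4 tails.
Subtract the first batch: 14−10=4 heads and 4−2=2 tails.

4 heads and 2 tails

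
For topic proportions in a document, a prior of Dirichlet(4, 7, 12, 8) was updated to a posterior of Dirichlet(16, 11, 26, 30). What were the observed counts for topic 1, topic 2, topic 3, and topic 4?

For a Dirichlet(α) prior with multinomial counts c, the posterior is Dirichlet(α + c) componentwise.
Counts are posterior − prior componentwise: 16−4=12, 11−7=4, 26−12=14, 30−8=22.

counts (12, 4, 14, 22)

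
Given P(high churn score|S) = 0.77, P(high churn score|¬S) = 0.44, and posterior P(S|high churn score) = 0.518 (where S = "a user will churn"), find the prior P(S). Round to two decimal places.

P(S) = 0.38

Bayes' rule in odds form gives O(S|E) = O(S)·[P(E|S)/P(E|¬S)], hence O(S) = O(S|E)/LR.
Posterior odds = 0.518/(1−0.518) = 1.0747. LR = 0.77/0.44 = 1.7500.
Prior odds = 1.0747/1.7500 = 0.6141, so P(S) = 0.6141/(1+0.6141) ≈ 0.38.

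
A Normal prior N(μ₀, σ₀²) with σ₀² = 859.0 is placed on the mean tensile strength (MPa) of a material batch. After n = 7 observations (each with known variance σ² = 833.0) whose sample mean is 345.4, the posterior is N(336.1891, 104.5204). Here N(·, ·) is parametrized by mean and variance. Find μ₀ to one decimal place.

The posterior mean is a precision-weighted average: μ_n = (τ₀μ₀ + τ_data·x̄)/(τ₀+τ_data), with τ₀=1/σ₀² and τ_data=n/σ².
Here τ₀ = 1/859.0 = 0.001164 and τ_data = 7/833.0 = 0.008403, so τ_n = 0.009567.
Rearranging for μ₀: μ₀ = (μ_n·τ_n − τ_data·x̄)/τ₀ = (336.1891·0.009567 − 0.008403·345.4) / 0.001164 = 0.313925/0.001164 ≈ 269.7.

μ₀ = 269.7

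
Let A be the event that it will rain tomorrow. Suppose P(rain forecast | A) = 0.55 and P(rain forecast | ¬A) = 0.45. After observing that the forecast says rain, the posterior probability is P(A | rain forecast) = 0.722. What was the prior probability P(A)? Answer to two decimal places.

In odds form, posterior odds = prior odds × likelihood ratio, so prior odds = posterior odds ÷ LR.
Posterior odds = 0.722/(1−0.722) = 2.5971. LR = 0.55/0.45 = 1.2222.
Prior odds = 2.5971/1.2222 = 2.1249, so P(A) = 2.1249/(1+2.1249) ≈ 0.68.

P(A) = 0.68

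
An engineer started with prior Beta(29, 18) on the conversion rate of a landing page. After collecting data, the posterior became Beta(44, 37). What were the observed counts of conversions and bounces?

A Beta(α, β) prior with s successes and f failures in binomial data gives a Beta(α+s, β+f) posterior.
Match parameters: s=44−29=15, f=37−18=19.

15 conversions and 19 bounces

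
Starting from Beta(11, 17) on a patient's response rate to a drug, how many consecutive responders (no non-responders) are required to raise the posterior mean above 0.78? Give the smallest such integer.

k = 50

After k responders and 0 non-responders the posterior is Beta(11+k, 17), with mean (11+k)/(11+17+k).
Set (11+k)/(28+k) > 0.78 and solve: k > (0.78·28 − 11)/(1 − 0.78) = 49.273.
The smallest integer exceeding 49.273 is 50.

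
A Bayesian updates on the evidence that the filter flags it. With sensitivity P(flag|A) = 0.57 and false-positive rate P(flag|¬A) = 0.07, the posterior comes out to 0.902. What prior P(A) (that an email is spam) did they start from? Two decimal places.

P(A) = 0.53

Bayes' rule in odds form gives O(A|E) = O(A)·[P(E|A)/P(E|¬A)], hence O(A) = O(A|E)/LR.
Posterior odds = 0.902/(1−0.902) = 9.2041. LR = 0.57/0.07 = 8.1429.
Prior odds = 9.2041/8.1429 = 1.1303, so P(A) = 1.1303/(1+1.1303) ≈ 0.53.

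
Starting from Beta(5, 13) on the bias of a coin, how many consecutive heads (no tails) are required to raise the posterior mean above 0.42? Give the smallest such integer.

After k heads and 0 tails the posterior is Beta(5+k, 13), with mean (5+k)/(5+13+k).
Set (5+k)/(18+k) > 0.42 and solve: k > (0.42·18 − 5)/(1 − 0.42) = 4.414.
The smallest integer exceeding 4.414 is 5, and checking k=5: (10)/(23) = 0.4348 > 0.42.

k = 5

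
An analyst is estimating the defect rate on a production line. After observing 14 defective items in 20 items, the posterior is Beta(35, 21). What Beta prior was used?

Beta(21, 15)

Beta is conjugate to the binomial likelihood: posterior = Beta(a+s, b+f).
So a = 35 − 14 = 21 and b = 21 − 6 = 15.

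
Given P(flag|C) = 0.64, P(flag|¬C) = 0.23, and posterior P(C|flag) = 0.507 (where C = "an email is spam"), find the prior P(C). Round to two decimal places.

P(C) = 0.27

In odds form, posterior odds = prior odds × likelihood ratio, so prior odds = posterior odds ÷ LR.
Posterior odds = 0.507/(1−0.507) = 1.0284. LR = 0.64/0.23 = 2.7826.
Prior odds = 1.0284/2.7826 = 0.3696, so P(C) = 0.3696/(1+0.3696) ≈ 0.27.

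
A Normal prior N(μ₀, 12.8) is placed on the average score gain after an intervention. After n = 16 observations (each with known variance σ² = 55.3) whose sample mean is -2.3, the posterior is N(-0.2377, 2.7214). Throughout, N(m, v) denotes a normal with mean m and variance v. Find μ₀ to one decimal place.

The posterior mean is a precision-weighted average: μ_n = (τ₀μ₀ + τ_data·x̄)/(τ₀+τ_data), with τ₀=1/σ₀² and τ_data=n/σ².
Here τ₀ = 1/12.8 = 0.078125 and τ_data = 16/55.3 = 0.289331, so τ_n = 0.367456.
Rearranging for μ₀: μ₀ = (μ_n·τ_n − τ_data·x̄)/τ₀ = (-0.2377·0.367456 − 0.289331·-2.3) / 0.078125 = 0.578117/0.078125 ≈ 7.4.

μ₀ = 7.4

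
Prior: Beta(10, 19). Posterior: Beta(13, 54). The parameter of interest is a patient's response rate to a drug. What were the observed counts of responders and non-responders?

3 responders and 35 non-responders

Under Beta–binomial conjugacy the posterior parameters are (α+s, β+f).
Match parameters: s=13−10=3, f=54−19=35.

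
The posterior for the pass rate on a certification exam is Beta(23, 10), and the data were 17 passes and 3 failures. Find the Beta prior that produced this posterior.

Beta(6, 7)

A Beta(α, β) prior with s successes and f failures in binomial data gives a Beta(α+s, β+f) posterior.
Subtract the data counts: 23−17=6, 10−3=7.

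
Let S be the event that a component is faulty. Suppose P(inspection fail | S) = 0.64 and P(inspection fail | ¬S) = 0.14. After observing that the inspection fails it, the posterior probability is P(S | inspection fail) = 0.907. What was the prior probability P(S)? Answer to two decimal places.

Bayes' rule in odds form gives O(S|E) = O(S)·[P(E|S)/P(E|¬S)], hence O(S) = O(S|E)/LR.
Posterior odds = 0.907/(1−0.907) = 9.7527. LR = 0.64/0.14 = 4.5714.
Prior odds = 9.7527/4.5714 = 2.1334, so P(S) = 2.1334/(1+2.1334) ≈ 0.68.

P(S) = 0.68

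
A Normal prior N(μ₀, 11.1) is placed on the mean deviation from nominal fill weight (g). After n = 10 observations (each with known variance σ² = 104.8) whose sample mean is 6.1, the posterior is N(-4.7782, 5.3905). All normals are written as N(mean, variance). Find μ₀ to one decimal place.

μ₀ = -16.3

The posterior mean is a precision-weighted average: μ_n = (τ₀μ₀ + τ_data·x̄)/(τ₀+τ_data), with τ₀=1/σ₀² and τ_data=n/σ².
Here τ₀ = 1/11.1 = 0.090090 and τ_data = 10/104.8 = 0.095420, so τ_n = 0.185510.
Rearranging for μ₀: μ₀ = (μ_n·τ_n − τ_data·x̄)/τ₀ = (-4.7782·0.185510 − 0.095420·6.1) / 0.090090 = -1.468466/0.090090 ≈ -16.3.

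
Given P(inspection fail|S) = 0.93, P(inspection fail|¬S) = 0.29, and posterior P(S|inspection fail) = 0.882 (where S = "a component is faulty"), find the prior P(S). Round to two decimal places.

P(S) = 0.70

In odds form, posterior odds = prior odds × likelihood ratio, so prior odds = posterior odds ÷ LR.
Posterior odds = 0.882/(1−0.882) = 7.4746. LR = 0.93/0.29 = 3.2069.
Prior odds = 7.4746/3.2069 = 2.3308, so P(S) = 2.3308/(1+2.3308) ≈ 0.70.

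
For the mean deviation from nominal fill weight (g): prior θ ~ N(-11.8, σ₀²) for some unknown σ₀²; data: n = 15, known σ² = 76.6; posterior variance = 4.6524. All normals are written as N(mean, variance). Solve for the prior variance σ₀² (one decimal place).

Posterior precision equals prior precision plus data precision: 1/σ_n² = 1/σ₀² + n/σ².
So 1/σ₀² = 1/4.6524 − 15/76.6 = 0.214943 − 0.195822 = 0.019121.
Hence σ₀² = 1/0.019121 ≈ 52.3.

σ₀² = 52.3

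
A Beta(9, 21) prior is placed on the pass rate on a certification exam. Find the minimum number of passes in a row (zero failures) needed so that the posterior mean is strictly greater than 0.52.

After k passes and 0 failures the posterior is Beta(9+k, 21), with mean (9+k)/(9+21+k).
Set (9+k)/(30+k) > 0.52 and solve: k > (0.52·30 − 9)/(1 − 0.52) = 13.750.
The smallest integer exceeding 13.750 is 14.

k = 14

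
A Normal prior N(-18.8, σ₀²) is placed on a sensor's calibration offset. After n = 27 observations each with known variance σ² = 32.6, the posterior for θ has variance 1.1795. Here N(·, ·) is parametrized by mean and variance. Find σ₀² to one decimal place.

σ₀² = 51.0

Posterior precision equals prior precision plus data precision: 1/σ_n² = 1/σ₀² + n/σ².
So 1/σ₀² = 1/1.1795 − 27/32.6 = 0.847817 − 0.828221 = 0.019596.
Hence σ₀² = 1/0.019596 ≈ 51.0.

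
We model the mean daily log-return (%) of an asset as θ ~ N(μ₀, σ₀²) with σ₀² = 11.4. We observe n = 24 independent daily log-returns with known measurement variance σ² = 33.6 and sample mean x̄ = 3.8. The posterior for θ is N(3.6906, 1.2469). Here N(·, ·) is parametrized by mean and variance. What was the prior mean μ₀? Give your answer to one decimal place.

μ₀ = 2.8

With known observation variance, the Normal–Normal posterior has precision τ_n = τ₀ + n/σ² and mean μ_n = (τ₀μ₀ + (n/σ²)x̄)/τ_n.
Here τ₀ = 1/11.4 = 0.087719 and τ_data = 24/33.6 = 0.714286, so τ_n = 0.802005.
Rearranging for μ₀: μ₀ = (μ_n·τ_n − τ_data·x̄)/τ₀ = (3.6906·0.802005 − 0.714286·3.8) / 0.087719 = 0.245593/0.087719 ≈ 2.8.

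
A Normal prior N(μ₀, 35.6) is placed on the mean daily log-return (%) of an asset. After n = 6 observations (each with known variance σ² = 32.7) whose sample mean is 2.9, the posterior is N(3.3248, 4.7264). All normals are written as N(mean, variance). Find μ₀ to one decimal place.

With known observation variance, the Normal–Normal posterior has precision τ_n = τ₀ + n/σ² and mean μ_n = (τ₀μ₀ + (n/σ²)x̄)/τ_n.
Here τ₀ = 1/35.6 = 0.028090 and τ_data = 6/32.7 = 0.183486, so τ_n = 0.211576.
Rearranging for μ₀: μ₀ = (μ_n·τ_n − τ_data·x̄)/τ₀ = (3.3248·0.211576 − 0.183486·2.9) / 0.028090 = 0.171338/0.028090 ≈ 6.1.

μ₀ = 6.1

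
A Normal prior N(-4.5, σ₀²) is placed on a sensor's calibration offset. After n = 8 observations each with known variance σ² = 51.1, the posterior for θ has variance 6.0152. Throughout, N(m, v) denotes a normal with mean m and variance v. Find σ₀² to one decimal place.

σ₀² = 103.2

For the Normal–Normal model with known σ², precisions add: τ_n = τ₀ + n/σ².
So 1/σ₀² = 1/6.0152 − 8/51.1 = 0.166246 − 0.156556 = 0.009690.
Hence σ₀² = 1/0.009690 ≈ 103.2.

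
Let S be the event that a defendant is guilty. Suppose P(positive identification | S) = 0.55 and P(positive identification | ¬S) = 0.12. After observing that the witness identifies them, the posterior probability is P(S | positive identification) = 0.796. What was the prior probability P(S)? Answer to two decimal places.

Bayes' rule in odds form gives O(S|E) = O(S)·[P(E|S)/P(E|¬S)], hence O(S) = O(S|E)/LR.
Posterior odds = 0.796/(1−0.796) = 3.9020. LR = 0.55/0.12 = 4.5833.
Prior odds = 3.9020/4.5833 = 0.8514, so P(S) = 0.8514/(1+0.8514) ≈ 0.46.

P(S) = 0.46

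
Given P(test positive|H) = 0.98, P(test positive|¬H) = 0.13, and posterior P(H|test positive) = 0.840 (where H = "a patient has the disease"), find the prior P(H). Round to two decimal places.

Bayes' rule in odds form gives O(H|E) = O(H)·[P(E|H)/P(E|¬H)], hence O(H) = O(H|E)/LR.
Posterior odds = 0.840/(1−0.840) = 5.2500. LR = 0.98/0.13 = 7.5385.
Prior odds = 5.2500/7.5385 = 0.6964, so P(H) = 0.6964/(1+0.6964) ≈ 0.41.

P(H) = 0.41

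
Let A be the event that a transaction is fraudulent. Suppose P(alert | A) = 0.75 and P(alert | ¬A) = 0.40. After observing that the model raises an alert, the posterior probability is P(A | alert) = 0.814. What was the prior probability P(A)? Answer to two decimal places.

Bayes' rule in odds form gives O(A|E) = O(A)·[P(E|A)/P(E|¬A)], hence O(A) = O(A|E)/LR.
Posterior odds = 0.814/(1−0.814) = 4.3763. LR = 0.75/0.40 = 1.8750.
Prior odds = 4.3763/1.8750 = 2.3340, so P(A) = 2.3340/(1+2.3340) ≈ 0.70.

P(A) = 0.70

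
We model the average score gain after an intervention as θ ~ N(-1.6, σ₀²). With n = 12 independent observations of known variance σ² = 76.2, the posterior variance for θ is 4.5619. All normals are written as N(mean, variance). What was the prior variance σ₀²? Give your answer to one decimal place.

σ₀² = 16.2

Posterior precision equals prior precision plus data precision: 1/σ_n² = 1/σ₀² + n/σ².
So 1/σ₀² = 1/4.5619 − 12/76.2 = 0.219207 − 0.157480 = 0.061727.
Hence σ₀² = 1/0.061727 ≈ 16.2.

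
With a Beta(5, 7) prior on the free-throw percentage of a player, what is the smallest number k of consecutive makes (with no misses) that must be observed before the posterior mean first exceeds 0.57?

k = 5

After k makes and 0 misses the posterior is Beta(5+k, 7), with mean (5+k)/(5+7+k).
Set (5+k)/(12+k) > 0.57 and solve: k > (0.57·12 − 5)/(1 − 0.57) = 4.279.
The smallest integer exceeding 4.279 is 5, and checking k=5: (10)/(17) = 0.5882 > 0.57.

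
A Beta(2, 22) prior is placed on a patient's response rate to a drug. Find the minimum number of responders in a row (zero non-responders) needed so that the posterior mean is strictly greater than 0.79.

k = 81

After k responders and 0 non-responders the posterior is Beta(2+k, 22), with mean (2+k)/(2+22+k).
Set (2+k)/(24+k) > 0.79 and solve: k > (0.79·24 − 2)/(1 − 0.79) = 80.762.
The smallest integer exceeding 80.762 is 81.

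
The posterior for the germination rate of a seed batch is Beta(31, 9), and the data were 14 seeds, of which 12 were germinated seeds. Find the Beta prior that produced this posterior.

Beta(19, 7)

Beta is conjugate to the binomial likelihood: posterior = Beta(α+s, β+f).
So α = 31 − 12 = 19 and β = 9 − 2 = 7.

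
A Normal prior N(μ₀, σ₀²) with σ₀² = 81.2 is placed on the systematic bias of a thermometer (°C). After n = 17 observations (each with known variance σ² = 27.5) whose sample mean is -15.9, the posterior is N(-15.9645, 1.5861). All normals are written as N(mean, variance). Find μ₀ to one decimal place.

μ₀ = -19.2

The posterior mean is a precision-weighted average: μ_n = (τ₀μ₀ + τ_data·x̄)/(τ₀+τ_data), with τ₀=1/σ₀² and τ_data=n/σ².
Here τ₀ = 1/81.2 = 0.012315 and τ_data = 17/27.5 = 0.618182, so τ_n = 0.630497.
Rearranging for μ₀: μ₀ = (μ_n·τ_n − τ_data·x̄)/τ₀ = (-15.9645·0.630497 − 0.618182·-15.9) / 0.012315 = -0.236476/0.012315 ≈ -19.2.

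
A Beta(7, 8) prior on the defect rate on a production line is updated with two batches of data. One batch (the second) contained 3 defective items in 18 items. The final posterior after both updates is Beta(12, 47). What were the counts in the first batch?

Because Beta–binomial updating is additive in the counts, the combined data contributed (α_post−α_prior, β_post−β_prior) successes and failures.
Total across both batches: 12−7=5 defective items, 47−8=39 good items.
Subtract the second batch: 5−3=2 defective items and 39−15=24 good items.

2 defective items and 24 good items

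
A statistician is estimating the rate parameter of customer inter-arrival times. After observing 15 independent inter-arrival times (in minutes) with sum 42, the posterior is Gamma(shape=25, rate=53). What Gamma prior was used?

Gamma–exponential conjugacy: posterior shape = α + n, posterior rate = β + Σtᵢ.
So α = 25 − 15 = 10 and β = 53 − 42 = 11.

Gamma(shape=10, rate=11)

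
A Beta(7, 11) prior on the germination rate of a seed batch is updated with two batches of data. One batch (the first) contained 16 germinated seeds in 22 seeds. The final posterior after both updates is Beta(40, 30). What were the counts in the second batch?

17 germinated seeds and 13 non-germinating seeds

Because Beta–binomial updating is additive in the counts, the combined data contributed (α_post−α_prior, β_post−β_prior) successes and failures.
Total across both batches: 40−7=33 germinated seeds, 30−11=19 non-germinating seeds.
Subtract the first batch: 33−16=17 germinated seeds and 19−6=13 non-germinating seeds.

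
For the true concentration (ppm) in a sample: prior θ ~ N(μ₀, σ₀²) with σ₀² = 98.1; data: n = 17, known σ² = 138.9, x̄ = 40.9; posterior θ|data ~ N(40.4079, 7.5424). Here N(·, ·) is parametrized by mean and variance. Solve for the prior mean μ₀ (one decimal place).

With known observation variance, the Normal–Normal posterior has precision τ_n = τ₀ + n/σ² and mean μ_n = (τ₀μ₀ + (n/σ²)x̄)/τ_n.
Here τ₀ = 1/98.1 = 0.010194 and τ_data = 17/138.9 = 0.122390, so τ_n = 0.132584.
Rearranging for μ₀: μ₀ = (μ_n·τ_n − τ_data·x̄)/τ₀ = (40.4079·0.132584 − 0.122390·40.9) / 0.010194 = 0.351690/0.010194 ≈ 34.5.

μ₀ = 34.5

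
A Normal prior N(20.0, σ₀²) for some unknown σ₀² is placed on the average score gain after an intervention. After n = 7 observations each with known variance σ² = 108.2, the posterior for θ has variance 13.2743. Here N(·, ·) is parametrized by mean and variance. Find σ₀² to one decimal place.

Posterior precision equals prior precision plus data precision: 1/σ_n² = 1/σ₀² + n/σ².
So 1/σ₀² = 1/13.2743 − 7/108.2 = 0.075334 − 0.064695 = 0.010639.
Hence σ₀² = 1/0.010639 ≈ 94.0.

σ₀² = 94.0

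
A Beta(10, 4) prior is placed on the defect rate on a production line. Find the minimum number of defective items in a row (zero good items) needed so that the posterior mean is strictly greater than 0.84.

After k defective items and 0 good items the posterior is Beta(10+k, 4), with mean (10+k)/(10+4+k).
Set (10+k)/(14+k) > 0.84 and solve: k > (0.84·14 − 10)/(1 − 0.84) = 11.000.
The smallest integer exceeding 11.000 is 12.

k = 12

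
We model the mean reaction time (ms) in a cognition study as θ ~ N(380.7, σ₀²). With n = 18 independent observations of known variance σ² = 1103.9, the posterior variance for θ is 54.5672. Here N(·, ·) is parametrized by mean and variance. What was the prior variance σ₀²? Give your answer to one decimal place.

Posterior precision equals prior precision plus data precision: 1/σ_n² = 1/σ₀² + n/σ².
So 1/σ₀² = 1/54.5672 − 18/1103.9 = 0.018326 − 0.016306 = 0.002020.
Hence σ₀² = 1/0.002020 ≈ 495.0.

σ₀² = 495.0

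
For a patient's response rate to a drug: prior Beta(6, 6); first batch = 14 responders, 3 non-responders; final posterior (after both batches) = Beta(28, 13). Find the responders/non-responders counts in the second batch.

Sequential conjugate updates are equivalent to a single update on the pooled data, so total successes = posterior α − prior α and total failures = posterior β − prior β.
Total across both batches: 28−6=22 responders, 13−6=7 non-responders.
Subtract the first batch: 22−14=8 responders and 7−3=4 non-responders.

8 responders and 4 non-responders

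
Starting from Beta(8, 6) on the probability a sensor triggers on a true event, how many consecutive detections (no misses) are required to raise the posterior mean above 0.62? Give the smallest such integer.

k = 2

After k detections and 0 misses the posterior is Beta(8+k, 6), with mean (8+k)/(8+6+k).
Set (8+k)/(14+k) > 0.62 and solve: k > (0.62·14 − 8)/(1 − 0.62) = 1.789.
The smallest integer exceeding 1.789 is 2.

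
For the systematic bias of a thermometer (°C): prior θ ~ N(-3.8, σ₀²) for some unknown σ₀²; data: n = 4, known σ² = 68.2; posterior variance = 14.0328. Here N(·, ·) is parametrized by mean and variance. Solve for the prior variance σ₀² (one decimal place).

For the Normal–Normal model with known σ², precisions add: τ_n = τ₀ + n/σ².
So 1/σ₀² = 1/14.0328 − 4/68.2 = 0.071262 − 0.058651 = 0.012611.
Hence σ₀² = 1/0.012611 ≈ 79.3.

σ₀² = 79.3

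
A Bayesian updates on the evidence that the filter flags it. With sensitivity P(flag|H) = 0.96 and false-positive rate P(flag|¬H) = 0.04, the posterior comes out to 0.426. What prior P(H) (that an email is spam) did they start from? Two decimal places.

Bayes' rule in odds form gives O(H|E) = O(H)·[P(E|H)/P(E|¬H)], hence O(H) = O(H|E)/LR.
Posterior odds = 0.426/(1−0.426) = 0.7422. LR = 0.96/0.04 = 24.0000.
Prior odds = 0.7422/24.0000 = 0.0309, so P(H) = 0.0309/(1+0.0309) ≈ 0.03.

P(H) = 0.03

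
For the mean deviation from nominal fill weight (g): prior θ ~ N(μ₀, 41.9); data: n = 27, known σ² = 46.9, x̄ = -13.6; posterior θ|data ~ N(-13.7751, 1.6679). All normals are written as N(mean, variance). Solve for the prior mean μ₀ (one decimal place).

μ₀ = -18.0

With known observation variance, the Normal–Normal posterior has precision τ_n = τ₀ + n/σ² and mean μ_n = (τ₀μ₀ + (n/σ²)x̄)/τ_n.
Here τ₀ = 1/41.9 = 0.023866 and τ_data = 27/46.9 = 0.575693, so τ_n = 0.599559.
Rearranging for μ₀: μ₀ = (μ_n·τ_n − τ_data·x̄)/τ₀ = (-13.7751·0.599559 − 0.575693·-13.6) / 0.023866 = -0.429560/0.023866 ≈ -18.0.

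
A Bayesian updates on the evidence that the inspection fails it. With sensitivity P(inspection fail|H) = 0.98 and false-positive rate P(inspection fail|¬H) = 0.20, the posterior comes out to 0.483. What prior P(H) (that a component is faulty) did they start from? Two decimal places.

P(H) = 0.16

In odds form, posterior odds = prior odds × likelihood ratio, so prior odds = posterior odds ÷ LR.
Posterior odds = 0.483/(1−0.483) = 0.9342. LR = 0.98/0.20 = 4.9000.
Prior odds = 0.9342/4.9000 = 0.1907, so P(H) = 0.1907/(1+0.1907) ≈ 0.16.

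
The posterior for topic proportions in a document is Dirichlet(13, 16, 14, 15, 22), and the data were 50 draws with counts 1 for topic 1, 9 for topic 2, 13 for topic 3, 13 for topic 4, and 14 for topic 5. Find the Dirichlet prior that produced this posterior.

For a Dirichlet(α) prior with multinomial counts c, the posterior is Dirichlet(α + c) componentwise.
Subtract each count from the matching posterior parameter: 13−1=12, 16−9=7, 14−13=1, 15−13=2, 22−14=8.

Dirichlet(12, 7, 1, 2, 8)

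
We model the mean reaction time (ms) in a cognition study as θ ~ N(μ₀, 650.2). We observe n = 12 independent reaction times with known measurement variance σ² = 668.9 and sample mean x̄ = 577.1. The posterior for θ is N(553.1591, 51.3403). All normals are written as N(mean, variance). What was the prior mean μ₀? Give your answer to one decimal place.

μ₀ = 273.9

With known observation variance, the Normal–Normal posterior has precision τ_n = τ₀ + n/σ² and mean μ_n = (τ₀μ₀ + (n/σ²)x̄)/τ_n.
Here τ₀ = 1/650.2 = 0.001538 and τ_data = 12/668.9 = 0.017940, so τ_n = 0.019478.
Rearranging for μ₀: μ₀ = (μ_n·τ_n − τ_data·x̄)/τ₀ = (553.1591·0.019478 − 0.017940·577.1) / 0.001538 = 0.421259/0.001538 ≈ 273.9.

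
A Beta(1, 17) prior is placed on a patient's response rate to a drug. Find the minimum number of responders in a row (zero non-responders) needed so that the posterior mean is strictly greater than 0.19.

After k responders and 0 non-responders the posterior is Beta(1+k, 17), with mean (1+k)/(1+17+k).
Set (1+k)/(18+k) > 0.19 and solve: k > (0.19·18 − 1)/(1 − 0.19) = 2.988.
The smallest integer exceeding 2.988 is 3.

k = 3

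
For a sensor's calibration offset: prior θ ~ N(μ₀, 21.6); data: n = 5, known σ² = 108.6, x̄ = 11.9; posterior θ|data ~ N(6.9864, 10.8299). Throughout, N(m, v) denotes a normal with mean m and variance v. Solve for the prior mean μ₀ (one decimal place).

μ₀ = 2.1

The posterior mean is a precision-weighted average: μ_n = (τ₀μ₀ + τ_data·x̄)/(τ₀+τ_data), with τ₀=1/σ₀² and τ_data=n/σ².
Here τ₀ = 1/21.6 = 0.046296 and τ_data = 5/108.6 = 0.046041, so τ_n = 0.092337.
Rearranging for μ₀: μ₀ = (μ_n·τ_n − τ_data·x̄)/τ₀ = (6.9864·0.092337 − 0.046041·11.9) / 0.046296 = 0.097215/0.046296 ≈ 2.1.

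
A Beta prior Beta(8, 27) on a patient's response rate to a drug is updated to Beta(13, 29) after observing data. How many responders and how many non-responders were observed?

Beta is conjugate to the binomial likelihood: posterior = Beta(a+s, b+f).
So s = 13 − 8 = 5 and f = 29 − 27 = 2.

5 responders and 2 non-responders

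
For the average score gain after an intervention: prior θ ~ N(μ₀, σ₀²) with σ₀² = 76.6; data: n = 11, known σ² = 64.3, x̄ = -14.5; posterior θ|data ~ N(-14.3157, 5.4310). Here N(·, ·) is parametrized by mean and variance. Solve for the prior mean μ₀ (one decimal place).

μ₀ = -11.9

The posterior mean is a precision-weighted average: μ_n = (τ₀μ₀ + τ_data·x̄)/(τ₀+τ_data), with τ₀=1/σ₀² and τ_data=n/σ².
Here τ₀ = 1/76.6 = 0.013055 and τ_data = 11/64.3 = 0.171073, so τ_n = 0.184128.
Rearranging for μ₀: μ₀ = (μ_n·τ_n − τ_data·x̄)/τ₀ = (-14.3157·0.184128 − 0.171073·-14.5) / 0.013055 = -0.155363/0.013055 ≈ -11.9.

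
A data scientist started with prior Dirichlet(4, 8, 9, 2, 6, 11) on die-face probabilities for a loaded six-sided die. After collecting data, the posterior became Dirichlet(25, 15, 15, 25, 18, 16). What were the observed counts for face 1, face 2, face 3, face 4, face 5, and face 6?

counts (21, 7, 6, 23, 12, 5)

For a Dirichlet(α) prior with multinomial counts c, the posterior is Dirichlet(α + c) componentwise.
Counts are posterior − prior componentwise: 25−4=21, 15−8=7, 15−9=6, 25−2=23, 18−6=12, 16−11=5.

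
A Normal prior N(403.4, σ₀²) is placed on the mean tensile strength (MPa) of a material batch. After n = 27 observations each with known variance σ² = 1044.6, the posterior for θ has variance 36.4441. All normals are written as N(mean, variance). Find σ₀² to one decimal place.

σ₀² = 628.1

Posterior precision equals prior precision plus data precision: 1/σ_n² = 1/σ₀² + n/σ².
So 1/σ₀² = 1/36.4441 − 27/1044.6 = 0.027439 − 0.025847 = 0.001592.
Hence σ₀² = 1/0.001592 ≈ 628.1.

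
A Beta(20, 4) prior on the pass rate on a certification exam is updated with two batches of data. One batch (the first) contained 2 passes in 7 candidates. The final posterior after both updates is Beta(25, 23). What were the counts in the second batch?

3 passes and 14 failures

Sequential conjugate updates are equivalent to a single update on the pooled data, so total successes = posterior α − prior α and total failures = posterior β − prior β.
Total across both batches: 25−20=5 passes, 23−4=19 failures.
Subtract the first batch: 5−2=3 passes and 19−5=14 failures.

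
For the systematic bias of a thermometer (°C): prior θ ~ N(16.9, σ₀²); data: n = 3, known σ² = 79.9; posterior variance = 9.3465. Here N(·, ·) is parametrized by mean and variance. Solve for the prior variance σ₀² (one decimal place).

For the Normal–Normal model with known σ², precisions add: τ_n = τ₀ + n/σ².
So 1/σ₀² = 1/9.3465 − 3/79.9 = 0.106992 − 0.037547 = 0.069445.
Hence σ₀² = 1/0.069445 ≈ 14.4.

σ₀² = 14.4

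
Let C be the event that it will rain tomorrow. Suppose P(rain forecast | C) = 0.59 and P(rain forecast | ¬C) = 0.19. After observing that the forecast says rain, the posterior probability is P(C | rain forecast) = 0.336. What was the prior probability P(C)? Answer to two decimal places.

Bayes' rule in odds form gives O(C|E) = O(C)·[P(E|C)/P(E|¬C)], hence O(C) = O(C|E)/LR.
Posterior odds = 0.336/(1−0.336) = 0.5060. LR = 0.59/0.19 = 3.1053.
Prior odds = 0.5060/3.1053 = 0.1629, so P(C) = 0.1629/(1+0.1629) ≈ 0.14.

P(C) = 0.14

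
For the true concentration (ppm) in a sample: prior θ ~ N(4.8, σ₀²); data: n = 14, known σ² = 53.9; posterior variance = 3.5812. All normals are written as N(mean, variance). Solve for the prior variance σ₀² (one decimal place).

Posterior precision equals prior precision plus data precision: 1/σ_n² = 1/σ₀² + n/σ².
So 1/σ₀² = 1/3.5812 − 14/53.9 = 0.279236 − 0.259740 = 0.019496.
Hence σ₀² = 1/0.019496 ≈ 51.3.

σ₀² = 51.3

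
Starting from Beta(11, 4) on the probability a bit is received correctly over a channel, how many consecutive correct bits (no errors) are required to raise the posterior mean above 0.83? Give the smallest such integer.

After k correct bits and 0 errors the posterior is Beta(11+k, 4), with mean (11+k)/(11+4+k).
Set (11+k)/(15+k) > 0.83 and solve: k > (0.83·15 − 11)/(1 − 0.83) = 8.529.
The smallest integer exceeding 8.529 is 9.

k = 9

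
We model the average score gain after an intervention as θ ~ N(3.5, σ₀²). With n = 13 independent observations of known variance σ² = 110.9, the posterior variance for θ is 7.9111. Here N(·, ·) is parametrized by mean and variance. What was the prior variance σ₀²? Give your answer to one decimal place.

σ₀² = 108.9

Posterior precision equals prior precision plus data precision: 1/σ_n² = 1/σ₀² + n/σ².
So 1/σ₀² = 1/7.9111 − 13/110.9 = 0.126405 − 0.117223 = 0.009182.
Hence σ₀² = 1/0.009182 ≈ 108.9.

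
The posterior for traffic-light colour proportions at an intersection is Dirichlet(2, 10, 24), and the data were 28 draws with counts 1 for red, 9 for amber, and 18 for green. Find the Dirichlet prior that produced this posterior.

Dirichlet(1, 1, 6)

For a Dirichlet(α) prior with multinomial counts c, the posterior is Dirichlet(α + c) componentwise.
Subtract each count from the matching posterior parameter: 2−1=1, 10−9=1, 24−18=6.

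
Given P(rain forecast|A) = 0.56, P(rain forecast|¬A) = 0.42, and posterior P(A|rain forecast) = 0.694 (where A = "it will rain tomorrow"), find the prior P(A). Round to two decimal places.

Bayes' rule in odds form gives O(A|E) = O(A)·[P(E|A)/P(E|¬A)], hence O(A) = O(A|E)/LR.
Posterior odds = 0.694/(1−0.694) = 2.2680. LR = 0.56/0.42 = 1.3333.
Prior odds = 2.2680/1.3333 = 1.7010, so P(A) = 1.7010/(1+1.7010) ≈ 0.63.

P(A) = 0.63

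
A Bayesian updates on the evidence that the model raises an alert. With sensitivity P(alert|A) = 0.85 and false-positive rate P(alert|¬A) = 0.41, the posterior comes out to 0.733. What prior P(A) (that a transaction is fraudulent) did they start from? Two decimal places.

In odds form, posterior odds = prior odds × likelihood ratio, so prior odds = posterior odds ÷ LR.
Posterior odds = 0.733/(1−0.733) = 2.7453. LR = 0.85/0.41 = 2.0732.
Prior odds = 2.7453/2.0732 = 1.3242, so P(A) = 1.3242/(1+1.3242) ≈ 0.57.

P(A) = 0.57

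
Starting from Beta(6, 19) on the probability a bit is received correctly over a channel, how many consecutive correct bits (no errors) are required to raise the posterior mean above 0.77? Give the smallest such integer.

k = 58

After k correct bits and 0 errors the posterior is Beta(6+k, 19), with mean (6+k)/(6+19+k).
Set (6+k)/(25+k) > 0.77 and solve: k > (0.77·25 − 6)/(1 − 0.77) = 57.609.
The smallest integer exceeding 57.609 is 58, and checking k=58: (64)/(83) = 0.7711 > 0.77.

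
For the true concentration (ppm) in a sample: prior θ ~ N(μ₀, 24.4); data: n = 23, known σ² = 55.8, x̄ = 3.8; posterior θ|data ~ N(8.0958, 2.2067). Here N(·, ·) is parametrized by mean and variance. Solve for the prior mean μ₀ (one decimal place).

With known observation variance, the Normal–Normal posterior has precision τ_n = τ₀ + n/σ² and mean μ_n = (τ₀μ₀ + (n/σ²)x̄)/τ_n.
Here τ₀ = 1/24.4 = 0.040984 and τ_data = 23/55.8 = 0.412186, so τ_n = 0.453170.
Rearranging for μ₀: μ₀ = (μ_n·τ_n − τ_data·x̄)/τ₀ = (8.0958·0.453170 − 0.412186·3.8) / 0.040984 = 2.102467/0.040984 ≈ 51.3.

μ₀ = 51.3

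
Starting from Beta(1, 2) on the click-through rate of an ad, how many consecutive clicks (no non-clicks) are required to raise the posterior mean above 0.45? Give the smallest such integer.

After k clicks and 0 non-clicks the posterior is Beta(1+k, 2), with mean (1+k)/(1+2+k).
Set (1+k)/(3+k) > 0.45 and solve: k > (0.45·3 − 1)/(1 − 0.45) = 0.636.
The smallest integer exceeding 0.636 is 1.

k = 1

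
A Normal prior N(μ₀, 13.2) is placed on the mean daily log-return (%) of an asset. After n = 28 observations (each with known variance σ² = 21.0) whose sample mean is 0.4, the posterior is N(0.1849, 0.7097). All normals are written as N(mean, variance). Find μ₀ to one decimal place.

The posterior mean is a precision-weighted average: μ_n = (τ₀μ₀ + τ_data·x̄)/(τ₀+τ_data), with τ₀=1/σ₀² and τ_data=n/σ².
Here τ₀ = 1/13.2 = 0.075758 and τ_data = 28/21.0 = 1.333333, so τ_n = 1.409091.
Rearranging for μ₀: μ₀ = (μ_n·τ_n − τ_data·x̄)/τ₀ = (0.1849·1.409091 − 1.333333·0.4) / 0.075758 = -0.272792/0.075758 ≈ -3.6.

μ₀ = -3.6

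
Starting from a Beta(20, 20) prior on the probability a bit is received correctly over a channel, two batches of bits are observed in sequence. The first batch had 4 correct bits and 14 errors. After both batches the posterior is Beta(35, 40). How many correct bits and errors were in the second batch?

Sequential conjugate updates are equivalent to a single update on the pooled data, so total successes = posterior α − prior α and total failures = posterior β − prior β.
Total across both batches: 35−20=15 correct bits, 40−20=20 errors.
Subtract the first batch: 15−4=11 correct bits and 20−14=6 errors.

11 correct bits and 6 errors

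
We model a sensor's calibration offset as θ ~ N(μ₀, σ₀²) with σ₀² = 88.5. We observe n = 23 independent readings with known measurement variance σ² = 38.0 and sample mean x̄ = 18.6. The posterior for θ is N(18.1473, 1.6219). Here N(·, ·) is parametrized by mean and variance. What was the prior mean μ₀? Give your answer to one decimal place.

With known observation variance, the Normal–Normal posterior has precision τ_n = τ₀ + n/σ² and mean μ_n = (τ₀μ₀ + (n/σ²)x̄)/τ_n.
Here τ₀ = 1/88.5 = 0.011299 and τ_data = 23/38.0 = 0.605263, so τ_n = 0.616562.
Rearranging for μ₀: μ₀ = (μ_n·τ_n − τ_data·x̄)/τ₀ = (18.1473·0.616562 − 0.605263·18.6) / 0.011299 = -0.068956/0.011299 ≈ -6.1.

μ₀ = -6.1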